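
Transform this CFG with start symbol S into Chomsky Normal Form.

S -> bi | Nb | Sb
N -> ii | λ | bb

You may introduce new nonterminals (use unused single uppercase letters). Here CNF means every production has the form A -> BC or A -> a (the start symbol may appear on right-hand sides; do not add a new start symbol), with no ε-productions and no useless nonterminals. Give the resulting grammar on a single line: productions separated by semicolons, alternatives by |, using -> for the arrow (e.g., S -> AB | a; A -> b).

S -> b | AB | NA | SA; A -> b; B -> i; N -> AA | BB

Nullable: {N}; after ε-elimination: S -> b | Nb | Sb | bi; N -> bb | ii.
No unit productions to eliminate.
TERM: introduce A -> b, B -> i and substitute in every rule of length ≥2.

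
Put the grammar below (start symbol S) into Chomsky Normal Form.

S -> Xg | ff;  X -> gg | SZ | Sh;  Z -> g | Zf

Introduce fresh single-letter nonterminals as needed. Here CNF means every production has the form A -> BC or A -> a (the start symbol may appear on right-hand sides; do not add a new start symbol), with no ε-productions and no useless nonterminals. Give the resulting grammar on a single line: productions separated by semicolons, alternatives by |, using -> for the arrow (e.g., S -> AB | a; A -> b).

No ε-productions.
No unit productions to eliminate.
TERM: introduce B -> f, A -> g, C -> h and substitute in every rule of length ≥2.

S -> BB | XA; A -> g; B -> f; C -> h; X -> AA | SC | SZ; Z -> g | ZB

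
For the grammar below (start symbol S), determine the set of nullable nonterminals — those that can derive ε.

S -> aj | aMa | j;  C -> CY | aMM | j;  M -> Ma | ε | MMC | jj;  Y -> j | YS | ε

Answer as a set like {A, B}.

{M, Y}

Directly nullable (have an ε-rule): {M, Y}.
Not nullable: C, S — each has a terminal in every rule's right-hand side or depends on a non-nullable symbol.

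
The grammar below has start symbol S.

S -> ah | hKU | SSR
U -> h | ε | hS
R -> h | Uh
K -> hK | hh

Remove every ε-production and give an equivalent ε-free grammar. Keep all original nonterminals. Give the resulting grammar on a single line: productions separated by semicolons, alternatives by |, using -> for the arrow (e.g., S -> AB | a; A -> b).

S -> ah | hK | SSR | hKU; K -> hK | hh; R -> h | Uh; U -> h | hS

Nullable set: {U}.
S -> hKU: U nullable, giving hK | hKU.
R -> Uh: U nullable, giving Uh | h.
Drop U -> ε.
Unchanged (no nullable symbols): S -> SSR; S -> ah; K -> hK; K -> hh; R -> h; U -> h; U -> hS.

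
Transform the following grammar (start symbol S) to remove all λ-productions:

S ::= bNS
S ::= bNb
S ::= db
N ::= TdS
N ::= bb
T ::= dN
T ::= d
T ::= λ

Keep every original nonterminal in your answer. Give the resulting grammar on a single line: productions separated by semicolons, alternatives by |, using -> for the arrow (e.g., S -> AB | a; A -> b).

S -> db | bNS | bNb; N -> bb | dS | TdS; T -> d | dN

Nullable set: {T}.
N -> TdS: T nullable, giving TdS | dS.
Drop T -> λ.
Unchanged (no nullable symbols): S -> bNS; S -> bNb; S -> db; N -> bb; T -> d; T -> dN.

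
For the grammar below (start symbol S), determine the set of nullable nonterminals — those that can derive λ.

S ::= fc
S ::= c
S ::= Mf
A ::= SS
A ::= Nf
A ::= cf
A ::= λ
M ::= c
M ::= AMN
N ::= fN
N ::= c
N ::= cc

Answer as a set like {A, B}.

Directly nullable (have an ε-rule): {A}.
Not nullable: M, N, S — each has a terminal in every rule's right-hand side or depends on a non-nullable symbol.

{A}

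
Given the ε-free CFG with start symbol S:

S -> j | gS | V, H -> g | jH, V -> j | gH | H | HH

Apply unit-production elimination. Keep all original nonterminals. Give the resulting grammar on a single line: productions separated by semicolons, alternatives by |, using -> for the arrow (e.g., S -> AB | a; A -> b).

S -> g | j | HH | gH | gS | jH; H -> g | jH; V -> g | j | HH | gH | jH

Unit productions: S->V, V->H.
Unit pairs (A ⇒* B via units): (S,H), (S,V), (V,H).
S: inherits non-unit rules of {H, S, V} → HH | g | gH | gS | j | jH.
H: inherits non-unit rules of {H} → g | jH.
V: inherits non-unit rules of {H, V} → HH | g | gH | j | jH.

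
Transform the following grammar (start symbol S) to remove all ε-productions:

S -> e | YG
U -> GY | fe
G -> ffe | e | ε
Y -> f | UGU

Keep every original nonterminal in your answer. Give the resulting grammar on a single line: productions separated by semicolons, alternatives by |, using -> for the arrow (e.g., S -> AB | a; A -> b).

S -> Y | e | YG; G -> e | ffe; U -> Y | GY | fe; Y -> f | UU | UGU

Nullable set: {G}.
S -> YG: G nullable, giving Y | YG.
Drop G -> ε.
U -> GY: G nullable, giving GY | Y.
Y -> UGU: G nullable, giving UGU | UU.
Unchanged (no nullable symbols): S -> e; G -> e; G -> ffe; U -> fe; Y -> f.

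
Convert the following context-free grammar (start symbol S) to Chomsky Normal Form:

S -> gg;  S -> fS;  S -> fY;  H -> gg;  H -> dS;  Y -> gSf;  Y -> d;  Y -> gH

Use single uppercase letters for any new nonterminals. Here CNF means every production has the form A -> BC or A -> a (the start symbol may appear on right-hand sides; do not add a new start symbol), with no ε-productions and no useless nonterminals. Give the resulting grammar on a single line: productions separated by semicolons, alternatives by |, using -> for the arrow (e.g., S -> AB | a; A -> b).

S -> BB | CS | CY; A -> d; B -> g; C -> f; D -> SC; H -> AS | BB; Y -> d | BD | BH

No ε-productions.
No unit productions to eliminate.
TERM: introduce A -> d, C -> f, B -> g and substitute in every rule of length ≥2.
BIN: Y -> BSC becomes Y -> BD, D -> SC.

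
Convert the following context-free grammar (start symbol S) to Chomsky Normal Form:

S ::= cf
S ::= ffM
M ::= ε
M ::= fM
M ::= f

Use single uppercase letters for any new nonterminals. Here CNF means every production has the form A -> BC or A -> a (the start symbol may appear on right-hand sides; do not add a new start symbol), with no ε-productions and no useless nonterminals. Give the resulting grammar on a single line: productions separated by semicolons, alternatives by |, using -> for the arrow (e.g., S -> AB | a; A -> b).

S -> AA | AC | BA; A -> f; B -> c; C -> AM; M -> f | AM

Nullable: {M}; after ε-elimination: S -> cf | ff | ffM; M -> f | fM.
No unit productions to eliminate.
TERM: introduce B -> c, A -> f and substitute in every rule of length ≥2.
BIN: S -> AAM becomes S -> AC, C -> AM.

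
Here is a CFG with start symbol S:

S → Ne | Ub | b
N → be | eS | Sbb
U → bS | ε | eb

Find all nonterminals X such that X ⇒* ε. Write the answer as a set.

Directly nullable (have an ε-rule): {U}.
Not nullable: N, S — each has a terminal in every rule's right-hand side or depends on a non-nullable symbol.

{U}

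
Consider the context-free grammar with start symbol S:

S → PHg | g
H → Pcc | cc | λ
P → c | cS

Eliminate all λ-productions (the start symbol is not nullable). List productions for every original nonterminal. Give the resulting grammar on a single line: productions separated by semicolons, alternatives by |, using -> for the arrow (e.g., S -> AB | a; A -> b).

Nullable set: {H}.
S -> PHg: H nullable, giving PHg | Pg.
Drop H -> λ.
Unchanged (no nullable symbols): S -> g; H -> Pcc; H -> cc; P -> c; P -> cS.

S -> g | Pg | PHg; H -> cc | Pcc; P -> c | cS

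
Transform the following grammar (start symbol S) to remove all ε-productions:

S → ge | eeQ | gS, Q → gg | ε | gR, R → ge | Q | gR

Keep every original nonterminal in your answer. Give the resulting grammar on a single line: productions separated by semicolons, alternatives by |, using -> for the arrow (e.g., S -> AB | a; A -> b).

S -> ee | gS | ge | eeQ; Q -> g | gR | gg; R -> Q | g | gR | ge

Nullable set: {Q, R}.
S -> eeQ: Q nullable, giving ee | eeQ.
Drop Q -> ε.
Q -> gR: R nullable, giving g | gR.
R -> Q: Q nullable, giving Q.
R -> gR: R nullable, giving g | gR.
Unchanged (no nullable symbols): S -> gS; S -> ge; Q -> gg; R -> ge.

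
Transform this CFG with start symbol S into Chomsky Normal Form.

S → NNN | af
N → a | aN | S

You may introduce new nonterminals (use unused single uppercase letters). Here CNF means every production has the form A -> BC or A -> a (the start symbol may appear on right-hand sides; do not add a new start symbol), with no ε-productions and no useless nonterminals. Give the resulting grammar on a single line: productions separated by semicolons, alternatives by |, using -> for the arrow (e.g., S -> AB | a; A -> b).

No ε-productions.
After unit-elimination: S -> af | NNN; N -> a | aN | af | NNN.
TERM: introduce A -> a, B -> f and substitute in every rule of length ≥2.
BIN: N -> NNN becomes N -> NC, C -> NN; S -> NNN becomes S -> ND, D -> NN.

S -> AB | ND; A -> a; B -> f; C -> NN; D -> NN; N -> a | AB | AN | NC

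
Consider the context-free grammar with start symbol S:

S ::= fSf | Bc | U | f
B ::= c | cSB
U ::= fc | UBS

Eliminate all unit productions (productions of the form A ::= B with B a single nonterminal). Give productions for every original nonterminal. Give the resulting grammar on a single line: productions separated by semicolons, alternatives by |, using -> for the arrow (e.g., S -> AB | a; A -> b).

Unit productions: S->U.
Unit pairs (A ⇒* B via units): (S,U).
S: inherits non-unit rules of {S, U} → Bc | UBS | f | fSf | fc.
B: inherits non-unit rules of {B} → c | cSB.
U: inherits non-unit rules of {U} → UBS | fc.

S -> f | Bc | fc | UBS | fSf; B -> c | cSB; U -> fc | UBS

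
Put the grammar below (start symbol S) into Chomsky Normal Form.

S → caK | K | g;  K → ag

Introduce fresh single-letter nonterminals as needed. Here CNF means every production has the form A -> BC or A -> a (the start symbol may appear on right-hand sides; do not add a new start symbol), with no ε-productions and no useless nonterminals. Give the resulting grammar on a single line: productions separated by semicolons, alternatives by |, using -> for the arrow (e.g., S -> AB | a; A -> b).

S -> g | AB | CD; A -> a; B -> g; C -> c; D -> AK; K -> AB

No ε-productions.
After unit-elimination: S -> g | ag | caK; K -> ag.
TERM: introduce A -> a, C -> c, B -> g and substitute in every rule of length ≥2.
BIN: S -> CAK becomes S -> CD, D -> AK.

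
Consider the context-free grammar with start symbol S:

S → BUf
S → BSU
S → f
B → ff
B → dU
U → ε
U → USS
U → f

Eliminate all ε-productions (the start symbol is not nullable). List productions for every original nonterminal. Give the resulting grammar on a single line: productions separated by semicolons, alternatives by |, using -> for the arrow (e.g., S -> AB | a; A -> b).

S -> f | BS | Bf | BSU | BUf; B -> d | dU | ff; U -> f | SS | USS

Nullable set: {U}.
S -> BSU: U nullable, giving BS | BSU.
S -> BUf: U nullable, giving BUf | Bf.
B -> dU: U nullable, giving d | dU.
Drop U -> ε.
U -> USS: U nullable, giving SS | USS.
Unchanged (no nullable symbols): S -> f; B -> ff; U -> f.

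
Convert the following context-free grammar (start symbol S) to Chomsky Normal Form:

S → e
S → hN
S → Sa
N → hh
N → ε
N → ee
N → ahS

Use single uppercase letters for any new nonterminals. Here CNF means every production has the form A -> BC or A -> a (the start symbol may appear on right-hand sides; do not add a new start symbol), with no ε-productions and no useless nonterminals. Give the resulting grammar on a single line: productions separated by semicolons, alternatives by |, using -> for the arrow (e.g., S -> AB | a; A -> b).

Nullable: {N}; after ε-elimination: S -> e | h | Sa | hN; N -> ee | hh | ahS.
No unit productions to eliminate.
TERM: introduce A -> a, C -> e, B -> h and substitute in every rule of length ≥2.
BIN: N -> ABS becomes N -> AD, D -> BS.

S -> e | h | BN | SA; A -> a; B -> h; C -> e; D -> BS; N -> AD | BB | CC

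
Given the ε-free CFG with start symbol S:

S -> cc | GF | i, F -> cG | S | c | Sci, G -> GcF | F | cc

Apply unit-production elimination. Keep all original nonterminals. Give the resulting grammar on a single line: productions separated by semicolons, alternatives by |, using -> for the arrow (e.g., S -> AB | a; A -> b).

S -> i | GF | cc; F -> c | i | GF | cG | cc | Sci; G -> c | i | GF | cG | cc | GcF | Sci

Unit productions: F->S, G->F.
Unit pairs (A ⇒* B via units): (F,S), (G,F), (G,S).
S: inherits non-unit rules of {S} → GF | cc | i.
F: inherits non-unit rules of {F, S} → GF | Sci | c | cG | cc | i.
G: inherits non-unit rules of {F, G, S} → GF | GcF | Sci | c | cG | cc | i.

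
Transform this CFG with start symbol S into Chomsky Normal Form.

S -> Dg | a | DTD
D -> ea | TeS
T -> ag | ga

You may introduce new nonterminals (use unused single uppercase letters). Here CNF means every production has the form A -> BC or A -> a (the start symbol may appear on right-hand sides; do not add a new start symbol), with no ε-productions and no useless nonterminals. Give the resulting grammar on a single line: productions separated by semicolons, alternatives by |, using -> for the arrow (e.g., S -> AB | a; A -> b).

S -> a | DC | DF; A -> e; B -> a; C -> g; D -> AB | TE; E -> AS; F -> TD; T -> BC | CB

No ε-productions.
No unit productions to eliminate.
TERM: introduce B -> a, A -> e, C -> g and substitute in every rule of length ≥2.
BIN: D -> TAS becomes D -> TE, E -> AS; S -> DTD becomes S -> DF, F -> TD.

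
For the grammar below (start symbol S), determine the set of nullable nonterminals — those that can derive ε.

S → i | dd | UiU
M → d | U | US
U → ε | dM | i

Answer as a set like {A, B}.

{M, U}

Directly nullable (have an ε-rule): {U}.
M is nullable via M -> U (every symbol on the right is already known nullable).
Not nullable: S — each has a terminal in every rule's right-hand side or depends on a non-nullable symbol.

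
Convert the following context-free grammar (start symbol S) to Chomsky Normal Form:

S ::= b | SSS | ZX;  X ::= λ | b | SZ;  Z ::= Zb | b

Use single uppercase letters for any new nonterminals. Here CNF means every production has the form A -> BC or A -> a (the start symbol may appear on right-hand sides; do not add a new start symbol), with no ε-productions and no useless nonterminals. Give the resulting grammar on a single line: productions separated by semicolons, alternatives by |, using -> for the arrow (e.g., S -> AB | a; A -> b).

S -> b | SB | ZA | ZX; A -> b; B -> SS; X -> b | SZ; Z -> b | ZA

Nullable: {X}; after ε-elimination: S -> Z | b | ZX | SSS; X -> b | SZ; Z -> b | Zb.
After unit-elimination: S -> b | ZX | Zb | SSS; X -> b | SZ; Z -> b | Zb.
TERM: introduce A -> b and substitute in every rule of length ≥2.
BIN: S -> SSS becomes S -> SB, B -> SS.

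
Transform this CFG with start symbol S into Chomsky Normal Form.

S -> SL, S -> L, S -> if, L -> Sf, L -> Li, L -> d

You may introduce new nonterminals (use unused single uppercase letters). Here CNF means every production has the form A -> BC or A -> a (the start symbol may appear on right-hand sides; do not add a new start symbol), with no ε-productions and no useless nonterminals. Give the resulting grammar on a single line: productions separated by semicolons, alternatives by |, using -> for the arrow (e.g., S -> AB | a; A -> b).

S -> d | AB | LA | SB | SL; A -> i; B -> f; L -> d | LA | SB

No ε-productions.
After unit-elimination: S -> d | Li | SL | Sf | if; L -> d | Li | Sf.
TERM: introduce B -> f, A -> i and substitute in every rule of length ≥2.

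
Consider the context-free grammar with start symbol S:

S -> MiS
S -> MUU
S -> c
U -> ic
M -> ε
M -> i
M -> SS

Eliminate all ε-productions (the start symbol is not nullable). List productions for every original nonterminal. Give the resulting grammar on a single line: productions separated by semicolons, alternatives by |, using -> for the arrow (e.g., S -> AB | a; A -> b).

S -> c | UU | iS | MUU | MiS; M -> i | SS; U -> ic

Nullable set: {M}.
S -> MUU: M nullable, giving MUU | UU.
S -> MiS: M nullable, giving MiS | iS.
Drop M -> ε.
Unchanged (no nullable symbols): S -> c; M -> SS; M -> i; U -> ic.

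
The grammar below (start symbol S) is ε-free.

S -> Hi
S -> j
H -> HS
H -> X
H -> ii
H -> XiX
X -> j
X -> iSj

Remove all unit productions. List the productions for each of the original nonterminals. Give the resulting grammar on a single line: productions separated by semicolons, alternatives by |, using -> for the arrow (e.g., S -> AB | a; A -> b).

Unit productions: H->X.
Unit pairs (A ⇒* B via units): (H,X).
S: inherits non-unit rules of {S} → Hi | j.
H: inherits non-unit rules of {H, X} → HS | XiX | iSj | ii | j.
X: inherits non-unit rules of {X} → iSj | j.

S -> j | Hi; H -> j | HS | ii | XiX | iSj; X -> j | iSj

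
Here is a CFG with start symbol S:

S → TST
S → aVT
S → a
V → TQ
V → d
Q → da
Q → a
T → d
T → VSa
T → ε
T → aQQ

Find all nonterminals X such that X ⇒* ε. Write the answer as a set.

{T}

Directly nullable (have an ε-rule): {T}.
Not nullable: Q, S, V — each has a terminal in every rule's right-hand side or depends on a non-nullable symbol.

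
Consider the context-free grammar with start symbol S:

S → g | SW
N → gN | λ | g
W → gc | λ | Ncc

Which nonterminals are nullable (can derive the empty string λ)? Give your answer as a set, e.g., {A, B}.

Directly nullable (have an ε-rule): {N, W}.
Not nullable: S — each has a terminal in every rule's right-hand side or depends on a non-nullable symbol.

{N, W}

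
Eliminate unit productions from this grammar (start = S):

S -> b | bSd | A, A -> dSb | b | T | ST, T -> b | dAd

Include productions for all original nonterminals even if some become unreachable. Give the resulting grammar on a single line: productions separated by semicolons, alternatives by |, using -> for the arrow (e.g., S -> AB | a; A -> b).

Unit productions: A->T, S->A.
Unit pairs (A ⇒* B via units): (A,T), (S,A), (S,T).
S: inherits non-unit rules of {A, S, T} → ST | b | bSd | dAd | dSb.
A: inherits non-unit rules of {A, T} → ST | b | dAd | dSb.
T: inherits non-unit rules of {T} → b | dAd.

S -> b | ST | bSd | dAd | dSb; A -> b | ST | dAd | dSb; T -> b | dAd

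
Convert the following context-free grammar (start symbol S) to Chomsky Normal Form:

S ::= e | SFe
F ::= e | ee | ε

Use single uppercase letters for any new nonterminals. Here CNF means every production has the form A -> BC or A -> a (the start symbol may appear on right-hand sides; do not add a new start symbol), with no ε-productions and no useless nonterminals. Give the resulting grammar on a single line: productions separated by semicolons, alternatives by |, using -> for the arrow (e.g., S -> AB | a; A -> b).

S -> e | SA | SB; A -> e; B -> FA; F -> e | AA

Nullable: {F}; after ε-elimination: S -> e | Se | SFe; F -> e | ee.
No unit productions to eliminate.
TERM: introduce A -> e and substitute in every rule of length ≥2.
BIN: S -> SFA becomes S -> SB, B -> FA.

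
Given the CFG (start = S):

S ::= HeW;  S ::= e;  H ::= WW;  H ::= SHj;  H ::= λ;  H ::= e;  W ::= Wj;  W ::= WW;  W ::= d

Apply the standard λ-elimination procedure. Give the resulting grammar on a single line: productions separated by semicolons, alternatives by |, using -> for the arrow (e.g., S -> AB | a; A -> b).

S -> e | eW | HeW; H -> e | Sj | WW | SHj; W -> d | WW | Wj

Nullable set: {H}.
S -> HeW: H nullable, giving HeW | eW.
Drop H -> λ.
H -> SHj: H nullable, giving SHj | Sj.
Unchanged (no nullable symbols): S -> e; H -> WW; H -> e; W -> WW; W -> Wj; W -> d.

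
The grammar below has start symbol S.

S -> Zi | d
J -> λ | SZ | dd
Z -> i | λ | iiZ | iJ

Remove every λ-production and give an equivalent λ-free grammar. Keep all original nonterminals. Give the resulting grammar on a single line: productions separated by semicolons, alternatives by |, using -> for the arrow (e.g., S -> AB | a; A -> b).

Nullable set: {J, Z}.
S -> Zi: Z nullable, giving Zi | i.
Drop J -> λ.
J -> SZ: Z nullable, giving S | SZ.
Drop Z -> λ.
Z -> iJ: J nullable, giving i | iJ.
Z -> iiZ: Z nullable, giving ii | iiZ.
Unchanged (no nullable symbols): S -> d; J -> dd; Z -> i.

S -> d | i | Zi; J -> S | SZ | dd; Z -> i | iJ | ii | iiZ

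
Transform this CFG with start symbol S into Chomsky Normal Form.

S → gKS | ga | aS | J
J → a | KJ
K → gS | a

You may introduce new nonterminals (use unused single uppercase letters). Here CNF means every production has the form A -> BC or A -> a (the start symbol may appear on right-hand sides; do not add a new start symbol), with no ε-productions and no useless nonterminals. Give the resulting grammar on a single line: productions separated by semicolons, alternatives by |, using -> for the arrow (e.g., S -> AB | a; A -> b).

S -> a | AB | AC | BS | KJ; A -> g; B -> a; C -> KS; J -> a | KJ; K -> a | AS

No ε-productions.
After unit-elimination: S -> a | KJ | aS | ga | gKS; J -> a | KJ; K -> a | gS.
TERM: introduce B -> a, A -> g and substitute in every rule of length ≥2.
BIN: S -> AKS becomes S -> AC, C -> KS.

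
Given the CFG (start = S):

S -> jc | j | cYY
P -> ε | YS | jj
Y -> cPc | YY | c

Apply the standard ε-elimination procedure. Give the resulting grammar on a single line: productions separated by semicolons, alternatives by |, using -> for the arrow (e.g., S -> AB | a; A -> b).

Nullable set: {P}.
Drop P -> ε.
Y -> cPc: P nullable, giving cPc | cc.
Unchanged (no nullable symbols): S -> cYY; S -> j; S -> jc; P -> YS; P -> jj; Y -> YY; Y -> c.

S -> j | jc | cYY; P -> YS | jj; Y -> c | YY | cc | cPc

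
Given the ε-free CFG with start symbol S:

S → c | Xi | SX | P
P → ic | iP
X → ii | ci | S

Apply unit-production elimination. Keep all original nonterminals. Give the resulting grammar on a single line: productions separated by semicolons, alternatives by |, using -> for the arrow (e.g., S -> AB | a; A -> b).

S -> c | SX | Xi | iP | ic; P -> iP | ic; X -> c | SX | Xi | ci | iP | ic | ii

Unit productions: S->P, X->S.
Unit pairs (A ⇒* B via units): (S,P), (X,P), (X,S).
S: inherits non-unit rules of {P, S} → SX | Xi | c | iP | ic.
P: inherits non-unit rules of {P} → iP | ic.
X: inherits non-unit rules of {P, S, X} → SX | Xi | c | ci | iP | ic | ii.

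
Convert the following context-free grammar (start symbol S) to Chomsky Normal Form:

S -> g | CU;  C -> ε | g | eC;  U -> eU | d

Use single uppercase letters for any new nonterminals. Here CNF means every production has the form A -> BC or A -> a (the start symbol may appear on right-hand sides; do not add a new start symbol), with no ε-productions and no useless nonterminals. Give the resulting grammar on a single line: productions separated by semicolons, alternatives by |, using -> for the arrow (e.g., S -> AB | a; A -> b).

S -> d | g | AU | CU; A -> e; C -> e | g | AC; U -> d | AU

Nullable: {C}; after ε-elimination: S -> U | g | CU; C -> e | g | eC; U -> d | eU.
After unit-elimination: S -> d | g | CU | eU; C -> e | g | eC; U -> d | eU.
TERM: introduce A -> e and substitute in every rule of length ≥2.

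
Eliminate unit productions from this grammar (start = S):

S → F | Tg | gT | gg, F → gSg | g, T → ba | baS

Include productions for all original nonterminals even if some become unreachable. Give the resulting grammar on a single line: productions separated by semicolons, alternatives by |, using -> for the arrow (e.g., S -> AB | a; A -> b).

S -> g | Tg | gT | gg | gSg; F -> g | gSg; T -> ba | baS

Unit productions: S->F.
Unit pairs (A ⇒* B via units): (S,F).
S: inherits non-unit rules of {F, S} → Tg | g | gSg | gT | gg.
F: inherits non-unit rules of {F} → g | gSg.
T: inherits non-unit rules of {T} → ba | baS.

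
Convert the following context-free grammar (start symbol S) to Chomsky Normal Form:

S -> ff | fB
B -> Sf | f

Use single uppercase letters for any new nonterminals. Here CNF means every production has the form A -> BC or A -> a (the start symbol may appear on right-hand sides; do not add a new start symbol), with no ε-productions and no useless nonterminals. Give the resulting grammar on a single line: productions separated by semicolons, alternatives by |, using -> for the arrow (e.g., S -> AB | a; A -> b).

No ε-productions.
No unit productions to eliminate.
TERM: introduce A -> f and substitute in every rule of length ≥2.

S -> AA | AB; A -> f; B -> f | SA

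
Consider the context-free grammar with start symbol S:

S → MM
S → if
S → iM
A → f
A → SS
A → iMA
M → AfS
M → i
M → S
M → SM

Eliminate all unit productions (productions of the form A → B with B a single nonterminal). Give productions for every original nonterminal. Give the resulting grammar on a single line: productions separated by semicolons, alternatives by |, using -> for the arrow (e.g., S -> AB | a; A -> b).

Unit productions: M->S.
Unit pairs (A ⇒* B via units): (M,S).
S: inherits non-unit rules of {S} → MM | iM | if.
A: inherits non-unit rules of {A} → SS | f | iMA.
M: inherits non-unit rules of {M, S} → AfS | MM | SM | i | iM | if.

S -> MM | iM | if; A -> f | SS | iMA; M -> i | MM | SM | iM | if | AfS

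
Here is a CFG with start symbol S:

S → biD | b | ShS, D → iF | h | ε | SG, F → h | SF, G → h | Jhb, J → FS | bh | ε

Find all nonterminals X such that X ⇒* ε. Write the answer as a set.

Directly nullable (have an ε-rule): {D, J}.
Not nullable: F, G, S — each has a terminal in every rule's right-hand side or depends on a non-nullable symbol.

{D, J}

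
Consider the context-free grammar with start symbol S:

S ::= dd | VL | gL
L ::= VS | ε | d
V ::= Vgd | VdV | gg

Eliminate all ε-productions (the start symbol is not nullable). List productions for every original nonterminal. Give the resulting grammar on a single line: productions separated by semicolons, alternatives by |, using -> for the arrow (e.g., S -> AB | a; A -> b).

S -> V | g | VL | dd | gL; L -> d | VS; V -> gg | VdV | Vgd

Nullable set: {L}.
S -> VL: L nullable, giving V | VL.
S -> gL: L nullable, giving g | gL.
Drop L -> ε.
Unchanged (no nullable symbols): S -> dd; L -> VS; L -> d; V -> VdV; V -> Vgd; V -> gg.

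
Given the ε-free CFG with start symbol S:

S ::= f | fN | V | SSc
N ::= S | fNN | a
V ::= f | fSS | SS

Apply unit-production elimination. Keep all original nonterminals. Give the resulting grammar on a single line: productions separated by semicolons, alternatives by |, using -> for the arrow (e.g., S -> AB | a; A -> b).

S -> f | SS | fN | SSc | fSS; N -> a | f | SS | fN | SSc | fNN | fSS; V -> f | SS | fSS

Unit productions: N->S, S->V.
Unit pairs (A ⇒* B via units): (N,S), (N,V), (S,V).
S: inherits non-unit rules of {S, V} → SS | SSc | f | fN | fSS.
N: inherits non-unit rules of {N, S, V} → SS | SSc | a | f | fN | fNN | fSS.
V: inherits non-unit rules of {V} → SS | f | fSS.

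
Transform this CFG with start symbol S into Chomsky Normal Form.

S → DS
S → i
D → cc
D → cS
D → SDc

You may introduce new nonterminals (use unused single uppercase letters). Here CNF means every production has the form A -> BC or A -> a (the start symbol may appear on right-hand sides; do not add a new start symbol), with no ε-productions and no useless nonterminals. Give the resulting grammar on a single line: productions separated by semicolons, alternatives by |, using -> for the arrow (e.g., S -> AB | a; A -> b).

S -> i | DS; A -> c; B -> DA; D -> AA | AS | SB

No ε-productions.
No unit productions to eliminate.
TERM: introduce A -> c and substitute in every rule of length ≥2.
BIN: D -> SDA becomes D -> SB, B -> DA.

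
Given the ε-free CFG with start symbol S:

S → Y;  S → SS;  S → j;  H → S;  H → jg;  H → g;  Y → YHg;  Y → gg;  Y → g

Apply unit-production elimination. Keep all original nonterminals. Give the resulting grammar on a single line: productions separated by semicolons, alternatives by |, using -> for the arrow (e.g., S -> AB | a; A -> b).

Unit productions: H->S, S->Y.
Unit pairs (A ⇒* B via units): (H,S), (H,Y), (S,Y).
S: inherits non-unit rules of {S, Y} → SS | YHg | g | gg | j.
H: inherits non-unit rules of {H, S, Y} → SS | YHg | g | gg | j | jg.
Y: inherits non-unit rules of {Y} → YHg | g | gg.

S -> g | j | SS | gg | YHg; H -> g | j | SS | gg | jg | YHg; Y -> g | gg | YHg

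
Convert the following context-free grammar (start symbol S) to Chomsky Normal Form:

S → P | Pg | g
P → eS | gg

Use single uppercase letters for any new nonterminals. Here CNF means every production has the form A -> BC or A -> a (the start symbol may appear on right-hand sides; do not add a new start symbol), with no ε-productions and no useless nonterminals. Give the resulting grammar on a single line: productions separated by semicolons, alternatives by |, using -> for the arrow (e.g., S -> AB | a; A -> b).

No ε-productions.
After unit-elimination: S -> g | Pg | eS | gg; P -> eS | gg.
TERM: introduce A -> e, B -> g and substitute in every rule of length ≥2.

S -> g | AS | BB | PB; A -> e; B -> g; P -> AS | BB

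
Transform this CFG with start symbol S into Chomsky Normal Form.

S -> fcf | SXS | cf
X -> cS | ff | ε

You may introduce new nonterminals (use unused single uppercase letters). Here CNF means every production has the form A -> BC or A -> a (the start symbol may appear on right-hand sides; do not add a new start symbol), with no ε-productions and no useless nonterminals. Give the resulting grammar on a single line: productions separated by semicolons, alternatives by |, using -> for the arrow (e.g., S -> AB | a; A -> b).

Nullable: {X}; after ε-elimination: S -> SS | cf | SXS | fcf; X -> cS | ff.
No unit productions to eliminate.
TERM: introduce A -> c, B -> f and substitute in every rule of length ≥2.
BIN: S -> BAB becomes S -> BC, C -> AB; S -> SXS becomes S -> SD, D -> XS.

S -> AB | BC | SD | SS; A -> c; B -> f; C -> AB; D -> XS; X -> AS | BB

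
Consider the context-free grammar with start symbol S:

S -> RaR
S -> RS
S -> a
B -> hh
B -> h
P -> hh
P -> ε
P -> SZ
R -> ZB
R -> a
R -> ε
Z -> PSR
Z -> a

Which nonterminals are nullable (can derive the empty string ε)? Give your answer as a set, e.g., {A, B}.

Directly nullable (have an ε-rule): {P, R}.
Not nullable: B, S, Z — each has a terminal in every rule's right-hand side or depends on a non-nullable symbol.

{P, R}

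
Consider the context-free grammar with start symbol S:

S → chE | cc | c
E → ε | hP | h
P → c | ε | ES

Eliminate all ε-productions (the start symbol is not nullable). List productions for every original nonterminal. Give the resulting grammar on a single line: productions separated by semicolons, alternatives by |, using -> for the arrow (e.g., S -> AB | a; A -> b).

Nullable set: {E, P}.
S -> chE: E nullable, giving ch | chE.
Drop E -> ε.
E -> hP: P nullable, giving h | hP.
Drop P -> ε.
P -> ES: E nullable, giving ES | S.
Unchanged (no nullable symbols): S -> c; S -> cc; E -> h; P -> c.

S -> c | cc | ch | chE; E -> h | hP; P -> S | c | ES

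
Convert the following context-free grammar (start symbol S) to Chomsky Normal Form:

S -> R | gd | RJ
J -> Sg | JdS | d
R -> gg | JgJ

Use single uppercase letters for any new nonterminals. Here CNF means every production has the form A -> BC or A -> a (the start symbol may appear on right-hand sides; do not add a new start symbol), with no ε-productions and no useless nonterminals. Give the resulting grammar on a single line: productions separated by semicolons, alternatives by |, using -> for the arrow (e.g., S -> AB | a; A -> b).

S -> BA | BB | JE | RJ; A -> d; B -> g; C -> AS; D -> BJ; E -> BJ; J -> d | JC | SB; R -> BB | JD

No ε-productions.
After unit-elimination: S -> RJ | gd | gg | JgJ; J -> d | Sg | JdS; R -> gg | JgJ.
TERM: introduce A -> d, B -> g and substitute in every rule of length ≥2.
BIN: J -> JAS becomes J -> JC, C -> AS; R -> JBJ becomes R -> JD, D -> BJ; S -> JBJ becomes S -> JE, E -> BJ.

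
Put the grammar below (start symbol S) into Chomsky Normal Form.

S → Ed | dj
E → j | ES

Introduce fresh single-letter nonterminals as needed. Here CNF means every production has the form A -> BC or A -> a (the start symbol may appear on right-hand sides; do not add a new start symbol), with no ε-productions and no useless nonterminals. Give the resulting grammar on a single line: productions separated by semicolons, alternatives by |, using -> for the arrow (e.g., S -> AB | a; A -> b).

No ε-productions.
No unit productions to eliminate.
TERM: introduce A -> d, B -> j and substitute in every rule of length ≥2.

S -> AB | EA; A -> d; B -> j; E -> j | ES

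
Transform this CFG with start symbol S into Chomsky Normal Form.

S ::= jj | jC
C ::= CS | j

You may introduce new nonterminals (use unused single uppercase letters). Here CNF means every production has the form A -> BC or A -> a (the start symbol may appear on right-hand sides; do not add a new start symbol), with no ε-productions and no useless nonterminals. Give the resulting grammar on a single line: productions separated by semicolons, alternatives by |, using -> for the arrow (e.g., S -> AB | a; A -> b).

No ε-productions.
No unit productions to eliminate.
TERM: introduce A -> j and substitute in every rule of length ≥2.

S -> AA | AC; A -> j; C -> j | CS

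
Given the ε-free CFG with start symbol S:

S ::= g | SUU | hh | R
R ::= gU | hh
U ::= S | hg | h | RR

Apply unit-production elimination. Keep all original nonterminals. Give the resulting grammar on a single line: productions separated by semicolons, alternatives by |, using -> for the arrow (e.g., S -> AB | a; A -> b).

S -> g | gU | hh | SUU; R -> gU | hh; U -> g | h | RR | gU | hg | hh | SUU

Unit productions: S->R, U->S.
Unit pairs (A ⇒* B via units): (S,R), (U,R), (U,S).
S: inherits non-unit rules of {R, S} → SUU | g | gU | hh.
R: inherits non-unit rules of {R} → gU | hh.
U: inherits non-unit rules of {R, S, U} → RR | SUU | g | gU | h | hg | hh.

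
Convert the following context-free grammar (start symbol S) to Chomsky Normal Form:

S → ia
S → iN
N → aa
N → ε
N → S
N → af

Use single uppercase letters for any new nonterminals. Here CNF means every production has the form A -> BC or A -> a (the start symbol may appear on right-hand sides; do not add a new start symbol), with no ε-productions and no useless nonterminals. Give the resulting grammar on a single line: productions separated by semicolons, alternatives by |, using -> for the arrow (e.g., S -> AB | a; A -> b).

S -> i | CA | CN; A -> a; B -> f; C -> i; N -> i | AA | AB | CA | CN

Nullable: {N}; after ε-elimination: S -> i | iN | ia; N -> S | aa | af.
After unit-elimination: S -> i | iN | ia; N -> i | aa | af | iN | ia.
TERM: introduce A -> a, B -> f, C -> i and substitute in every rule of length ≥2.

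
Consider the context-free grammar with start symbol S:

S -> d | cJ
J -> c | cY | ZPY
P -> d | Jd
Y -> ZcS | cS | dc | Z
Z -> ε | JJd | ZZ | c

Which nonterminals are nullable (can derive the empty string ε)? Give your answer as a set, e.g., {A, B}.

{Y, Z}

Directly nullable (have an ε-rule): {Z}.
Y is nullable via Y -> Z (every symbol on the right is already known nullable).
Not nullable: J, P, S — each has a terminal in every rule's right-hand side or depends on a non-nullable symbol.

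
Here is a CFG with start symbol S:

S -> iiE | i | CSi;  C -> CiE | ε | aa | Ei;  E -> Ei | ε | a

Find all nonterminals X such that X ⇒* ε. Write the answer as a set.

{C, E}

Directly nullable (have an ε-rule): {C, E}.
Not nullable: S — each has a terminal in every rule's right-hand side or depends on a non-nullable symbol.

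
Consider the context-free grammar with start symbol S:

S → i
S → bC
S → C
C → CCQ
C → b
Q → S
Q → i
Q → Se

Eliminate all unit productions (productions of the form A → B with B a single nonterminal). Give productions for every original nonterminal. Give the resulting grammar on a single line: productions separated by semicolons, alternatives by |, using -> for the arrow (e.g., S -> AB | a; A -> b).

S -> b | i | bC | CCQ; C -> b | CCQ; Q -> b | i | Se | bC | CCQ

Unit productions: Q->S, S->C.
Unit pairs (A ⇒* B via units): (Q,C), (Q,S), (S,C).
S: inherits non-unit rules of {C, S} → CCQ | b | bC | i.
C: inherits non-unit rules of {C} → CCQ | b.
Q: inherits non-unit rules of {C, Q, S} → CCQ | Se | b | bC | i.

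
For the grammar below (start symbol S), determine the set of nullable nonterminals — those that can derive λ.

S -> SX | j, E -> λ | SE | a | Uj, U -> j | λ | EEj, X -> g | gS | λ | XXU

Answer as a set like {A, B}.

Directly nullable (have an ε-rule): {E, U, X}.
Not nullable: S — each has a terminal in every rule's right-hand side or depends on a non-nullable symbol.

{E, U, X}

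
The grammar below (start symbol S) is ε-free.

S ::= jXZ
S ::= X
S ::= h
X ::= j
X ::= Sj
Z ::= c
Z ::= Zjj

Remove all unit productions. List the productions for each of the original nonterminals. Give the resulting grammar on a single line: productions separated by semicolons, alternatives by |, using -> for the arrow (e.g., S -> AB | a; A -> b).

Unit productions: S->X.
Unit pairs (A ⇒* B via units): (S,X).
S: inherits non-unit rules of {S, X} → Sj | h | j | jXZ.
X: inherits non-unit rules of {X} → Sj | j.
Z: inherits non-unit rules of {Z} → Zjj | c.

S -> h | j | Sj | jXZ; X -> j | Sj; Z -> c | Zjj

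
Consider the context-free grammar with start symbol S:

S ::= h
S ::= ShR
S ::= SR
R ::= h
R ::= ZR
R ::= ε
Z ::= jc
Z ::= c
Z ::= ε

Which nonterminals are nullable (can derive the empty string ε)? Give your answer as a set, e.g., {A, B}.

{R, Z}

Directly nullable (have an ε-rule): {R, Z}.
Not nullable: S — each has a terminal in every rule's right-hand side or depends on a non-nullable symbol.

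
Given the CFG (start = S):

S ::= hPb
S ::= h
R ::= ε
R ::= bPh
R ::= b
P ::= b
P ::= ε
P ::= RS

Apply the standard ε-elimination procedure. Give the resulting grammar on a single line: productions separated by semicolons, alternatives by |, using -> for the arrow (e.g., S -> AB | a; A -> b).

Nullable set: {P, R}.
S -> hPb: P nullable, giving hPb | hb.
Drop P -> ε.
P -> RS: R nullable, giving RS | S.
Drop R -> ε.
R -> bPh: P nullable, giving bPh | bh.
Unchanged (no nullable symbols): S -> h; P -> b; R -> b.

S -> h | hb | hPb; P -> S | b | RS; R -> b | bh | bPh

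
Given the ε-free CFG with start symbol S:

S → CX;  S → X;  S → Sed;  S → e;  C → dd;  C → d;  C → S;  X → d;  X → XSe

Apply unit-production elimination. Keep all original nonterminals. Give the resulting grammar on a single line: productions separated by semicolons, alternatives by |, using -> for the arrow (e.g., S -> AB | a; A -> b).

Unit productions: C->S, S->X.
Unit pairs (A ⇒* B via units): (C,S), (C,X), (S,X).
S: inherits non-unit rules of {S, X} → CX | Sed | XSe | d | e.
C: inherits non-unit rules of {C, S, X} → CX | Sed | XSe | d | dd | e.
X: inherits non-unit rules of {X} → XSe | d.

S -> d | e | CX | Sed | XSe; C -> d | e | CX | dd | Sed | XSe; X -> d | XSe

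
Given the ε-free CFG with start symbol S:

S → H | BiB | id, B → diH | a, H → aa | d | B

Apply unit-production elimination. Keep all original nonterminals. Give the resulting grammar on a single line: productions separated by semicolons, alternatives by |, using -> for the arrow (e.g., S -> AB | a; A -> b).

Unit productions: H->B, S->H.
Unit pairs (A ⇒* B via units): (H,B), (S,B), (S,H).
S: inherits non-unit rules of {B, H, S} → BiB | a | aa | d | diH | id.
B: inherits non-unit rules of {B} → a | diH.
H: inherits non-unit rules of {B, H} → a | aa | d | diH.

S -> a | d | aa | id | BiB | diH; B -> a | diH; H -> a | d | aa | diH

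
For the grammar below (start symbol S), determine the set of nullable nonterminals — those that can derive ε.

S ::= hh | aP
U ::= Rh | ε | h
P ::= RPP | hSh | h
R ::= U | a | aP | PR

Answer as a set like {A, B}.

{R, U}

Directly nullable (have an ε-rule): {U}.
R is nullable via R -> U (every symbol on the right is already known nullable).
Not nullable: P, S — each has a terminal in every rule's right-hand side or depends on a non-nullable symbol.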